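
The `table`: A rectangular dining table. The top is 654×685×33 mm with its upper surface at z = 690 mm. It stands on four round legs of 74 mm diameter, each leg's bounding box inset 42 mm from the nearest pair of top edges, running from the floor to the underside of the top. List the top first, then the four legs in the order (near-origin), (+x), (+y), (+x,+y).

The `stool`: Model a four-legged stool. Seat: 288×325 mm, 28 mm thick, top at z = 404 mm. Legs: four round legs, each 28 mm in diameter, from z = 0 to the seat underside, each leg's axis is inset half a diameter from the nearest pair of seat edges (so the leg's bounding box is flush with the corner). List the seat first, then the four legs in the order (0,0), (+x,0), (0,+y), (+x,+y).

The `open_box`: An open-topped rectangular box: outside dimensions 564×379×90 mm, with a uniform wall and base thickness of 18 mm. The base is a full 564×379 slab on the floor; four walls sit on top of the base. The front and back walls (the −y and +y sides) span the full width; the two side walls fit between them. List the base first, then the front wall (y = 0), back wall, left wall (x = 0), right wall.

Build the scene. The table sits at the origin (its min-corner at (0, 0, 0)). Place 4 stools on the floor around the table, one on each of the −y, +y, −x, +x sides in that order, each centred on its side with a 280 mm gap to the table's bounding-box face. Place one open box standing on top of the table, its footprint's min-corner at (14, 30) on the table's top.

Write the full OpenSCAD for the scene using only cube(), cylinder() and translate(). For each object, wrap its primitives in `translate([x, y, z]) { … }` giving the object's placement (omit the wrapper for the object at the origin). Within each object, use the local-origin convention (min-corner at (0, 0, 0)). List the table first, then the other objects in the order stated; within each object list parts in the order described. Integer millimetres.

translate([0, 0, 657]) cube([654, 685, 33]);
translate([79, 79, 0]) cylinder(h = 657, r = 37);
translate([575, 79, 0]) cylinder(h = 657, r = 37);
translate([79, 606, 0]) cylinder(h = 657, r = 37);
translate([575, 606, 0]) cylinder(h = 657, r = 37);
translate([183, -605, 0]) {
  translate([0, 0, 376]) cube([288, 325, 28]);
  translate([14, 14, 0]) cylinder(h = 376, r = 14);
  translate([274, 14, 0]) cylinder(h = 376, r = 14);
  translate([14, 311, 0]) cylinder(h = 376, r = 14);
  translate([274, 311, 0]) cylinder(h = 376, r = 14);
}
translate([183, 965, 0]) {
  translate([0, 0, 376]) cube([288, 325, 28]);
  translate([14, 14, 0]) cylinder(h = 376, r = 14);
  translate([274, 14, 0]) cylinder(h = 376, r = 14);
  translate([14, 311, 0]) cylinder(h = 376, r = 14);
  translate([274, 311, 0]) cylinder(h = 376, r = 14);
}
translate([-568, 180, 0]) {
  translate([0, 0, 376]) cube([288, 325, 28]);
  translate([14, 14, 0]) cylinder(h = 376, r = 14);
  translate([274, 14, 0]) cylinder(h = 376, r = 14);
  translate([14, 311, 0]) cylinder(h = 376, r = 14);
  translate([274, 311, 0]) cylinder(h = 376, r = 14);
}
translate([934, 180, 0]) {
  translate([0, 0, 376]) cube([288, 325, 28]);
  translate([14, 14, 0]) cylinder(h = 376, r = 14);
  translate([274, 14, 0]) cylinder(h = 376, r = 14);
  translate([14, 311, 0]) cylinder(h = 376, r = 14);
  translate([274, 311, 0]) cylinder(h = 376, r = 14);
}
translate([14, 30, 690]) {
  cube([564, 379, 18]);
  translate([0, 0, 18]) cube([564, 18, 72]);
  translate([0, 361, 18]) cube([564, 18, 72]);
  translate([0, 18, 18]) cube([18, 343, 72]);
  translate([546, 18, 18]) cube([18, 343, 72]);
}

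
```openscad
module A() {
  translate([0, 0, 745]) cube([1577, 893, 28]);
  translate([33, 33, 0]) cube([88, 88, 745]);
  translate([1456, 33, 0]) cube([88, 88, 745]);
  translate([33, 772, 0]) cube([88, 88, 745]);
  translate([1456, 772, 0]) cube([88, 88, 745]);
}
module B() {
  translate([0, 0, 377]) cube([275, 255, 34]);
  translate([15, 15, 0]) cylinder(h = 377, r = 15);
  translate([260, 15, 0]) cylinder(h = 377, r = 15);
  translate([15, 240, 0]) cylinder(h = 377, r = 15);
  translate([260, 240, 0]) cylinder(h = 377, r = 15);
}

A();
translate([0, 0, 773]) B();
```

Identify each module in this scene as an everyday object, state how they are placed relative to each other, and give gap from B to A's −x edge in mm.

The stool's min-x is at 0; the table's min-x is 0; gap = 0 mm.

A is a table. B is a stool. The stool is on top of the table. The gap from the stool to the table's −x edge is 0 mm.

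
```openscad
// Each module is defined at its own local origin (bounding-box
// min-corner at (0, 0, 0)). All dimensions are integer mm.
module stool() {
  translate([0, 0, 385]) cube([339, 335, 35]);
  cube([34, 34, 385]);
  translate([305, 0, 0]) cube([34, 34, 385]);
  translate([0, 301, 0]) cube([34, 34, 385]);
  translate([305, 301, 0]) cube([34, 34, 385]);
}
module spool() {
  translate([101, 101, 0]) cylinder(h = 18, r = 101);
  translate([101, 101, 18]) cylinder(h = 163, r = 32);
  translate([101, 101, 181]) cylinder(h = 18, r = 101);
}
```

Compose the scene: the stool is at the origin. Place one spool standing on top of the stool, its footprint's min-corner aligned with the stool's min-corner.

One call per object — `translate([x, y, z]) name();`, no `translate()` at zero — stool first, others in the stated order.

stool();
translate([0, 0, 420]) spool();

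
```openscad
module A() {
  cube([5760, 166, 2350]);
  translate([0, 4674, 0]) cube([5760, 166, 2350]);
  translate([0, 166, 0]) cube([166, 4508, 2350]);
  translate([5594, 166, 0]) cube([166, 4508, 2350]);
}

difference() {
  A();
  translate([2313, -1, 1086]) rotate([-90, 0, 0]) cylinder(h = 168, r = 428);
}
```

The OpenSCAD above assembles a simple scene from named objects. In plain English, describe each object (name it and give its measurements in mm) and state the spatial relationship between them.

A is the wall frame of a small rectangular building: four walls, each 2350 mm tall and 166 mm thick, enclosing a footprint 5760 mm (x) by 4840 mm (y) outside-to-outside, with no floor or roof. The front and back walls (the −y and +y sides) span the full width; the two side walls fit between them.

The house frame has a circular hole of radius 428 mm through its front wall, centred at (x = 2313, z = 1086).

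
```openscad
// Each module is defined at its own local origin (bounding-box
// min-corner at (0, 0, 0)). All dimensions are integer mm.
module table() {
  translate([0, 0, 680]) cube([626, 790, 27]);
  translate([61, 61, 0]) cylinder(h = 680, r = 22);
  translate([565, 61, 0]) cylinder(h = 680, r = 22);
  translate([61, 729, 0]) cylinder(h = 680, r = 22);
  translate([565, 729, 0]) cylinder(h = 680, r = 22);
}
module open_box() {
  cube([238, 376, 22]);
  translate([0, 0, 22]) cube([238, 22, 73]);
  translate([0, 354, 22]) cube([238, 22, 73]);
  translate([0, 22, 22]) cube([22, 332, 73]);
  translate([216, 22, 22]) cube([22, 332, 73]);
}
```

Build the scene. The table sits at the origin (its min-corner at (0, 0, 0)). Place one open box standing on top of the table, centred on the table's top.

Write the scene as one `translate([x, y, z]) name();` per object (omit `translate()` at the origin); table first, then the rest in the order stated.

table();
translate([194, 207, 707]) open_box();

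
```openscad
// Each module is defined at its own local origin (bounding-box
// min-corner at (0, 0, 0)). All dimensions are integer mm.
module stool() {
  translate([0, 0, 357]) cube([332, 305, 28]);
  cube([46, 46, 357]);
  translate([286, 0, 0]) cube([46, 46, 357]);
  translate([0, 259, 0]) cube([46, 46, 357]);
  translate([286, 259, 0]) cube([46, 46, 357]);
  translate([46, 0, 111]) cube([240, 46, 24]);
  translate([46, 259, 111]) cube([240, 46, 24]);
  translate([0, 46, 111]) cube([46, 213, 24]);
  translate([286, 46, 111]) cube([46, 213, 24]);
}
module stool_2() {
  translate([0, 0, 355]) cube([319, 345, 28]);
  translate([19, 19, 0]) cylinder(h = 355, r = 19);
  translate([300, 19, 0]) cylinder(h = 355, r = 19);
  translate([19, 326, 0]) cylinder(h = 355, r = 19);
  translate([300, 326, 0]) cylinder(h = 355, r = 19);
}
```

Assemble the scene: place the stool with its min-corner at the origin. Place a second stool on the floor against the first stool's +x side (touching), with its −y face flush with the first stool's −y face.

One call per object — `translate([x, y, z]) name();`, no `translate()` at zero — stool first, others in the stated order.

stool();
translate([332, 0, 0]) stool_2();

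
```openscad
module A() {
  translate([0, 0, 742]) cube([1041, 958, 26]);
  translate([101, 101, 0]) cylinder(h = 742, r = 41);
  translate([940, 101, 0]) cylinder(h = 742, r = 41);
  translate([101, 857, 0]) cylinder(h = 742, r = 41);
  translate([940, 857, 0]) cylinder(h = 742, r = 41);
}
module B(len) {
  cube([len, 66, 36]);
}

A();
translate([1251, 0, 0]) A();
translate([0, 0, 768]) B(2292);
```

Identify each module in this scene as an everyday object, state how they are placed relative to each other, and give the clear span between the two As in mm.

A is a table. B is a beam. A beam spans the tops of two tables. The clear span between the two tables is 210 mm.

Second table starts at x = 1251; first ends at x = 1041; clear span = 1251 − 1041 = 210 mm.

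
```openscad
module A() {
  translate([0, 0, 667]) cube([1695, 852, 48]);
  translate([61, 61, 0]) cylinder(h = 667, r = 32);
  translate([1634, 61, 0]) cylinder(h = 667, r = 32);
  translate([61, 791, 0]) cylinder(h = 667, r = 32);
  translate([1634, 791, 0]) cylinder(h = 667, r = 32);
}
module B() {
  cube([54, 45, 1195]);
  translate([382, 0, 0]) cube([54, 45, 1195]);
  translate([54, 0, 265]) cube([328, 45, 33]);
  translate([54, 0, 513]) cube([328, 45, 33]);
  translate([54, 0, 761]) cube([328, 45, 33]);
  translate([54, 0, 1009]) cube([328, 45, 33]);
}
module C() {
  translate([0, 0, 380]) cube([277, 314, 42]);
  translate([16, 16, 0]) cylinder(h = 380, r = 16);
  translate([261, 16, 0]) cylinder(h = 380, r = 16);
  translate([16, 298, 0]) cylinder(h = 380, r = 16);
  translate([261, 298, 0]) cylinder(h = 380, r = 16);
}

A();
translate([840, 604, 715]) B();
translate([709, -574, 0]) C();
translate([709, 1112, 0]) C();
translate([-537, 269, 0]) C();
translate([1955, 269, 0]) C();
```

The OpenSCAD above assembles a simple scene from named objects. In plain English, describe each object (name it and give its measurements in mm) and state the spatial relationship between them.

A is a rectangular dining table. The top is 1695×852×48 mm with its upper surface at z = 715 mm. It stands on four round legs of 64 mm diameter, each leg's bounding box inset 29 mm from the nearest pair of top edges, running from the floor to the underside of the top.

B is a wooden ladder with two side rails of 54×45 mm section and 1195 mm height, set 436 mm apart overall. Between them run 4 rectangular rungs (45 mm deep, 33 mm thick), front faces flush with the rails' −y face. The bottom of the first rung is 265 mm above the floor and each subsequent rung is 248 mm higher than the one below.

C is a simple wooden stool: a rectangular seat 277 mm (x) by 314 mm (y), 42 mm thick, top face at z = 422 mm, on four round legs, each 32 mm in diameter. The legs rest on z = 0, each leg's axis is inset half a diameter from the nearest pair of seat edges (so the leg's bounding box is flush with the corner).

The ladder is on top of the table. Four stools sit around the table at the −y, +y, −x, +x sides.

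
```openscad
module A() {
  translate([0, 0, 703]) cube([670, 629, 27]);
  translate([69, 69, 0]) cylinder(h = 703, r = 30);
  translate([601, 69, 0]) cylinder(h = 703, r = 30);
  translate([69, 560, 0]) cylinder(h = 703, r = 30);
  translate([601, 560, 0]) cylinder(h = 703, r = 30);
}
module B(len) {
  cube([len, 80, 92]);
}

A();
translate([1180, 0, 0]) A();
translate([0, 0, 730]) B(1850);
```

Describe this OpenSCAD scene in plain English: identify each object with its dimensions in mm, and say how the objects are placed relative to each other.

A is a table: top 670 mm (x) × 629 mm (y), 27 mm thick, upper face at z = 730 mm, on four round legs of 60 mm diameter, each leg's bounding box inset 39 mm from the nearest pair of top edges, running from z = 0 to the bottom of the top.

B is a rectangular beam 1850 mm long (x), 80 mm deep (y), 92 mm thick (z).

The beam spans the tops of two tables placed 510 mm apart, resting at z = 730 mm.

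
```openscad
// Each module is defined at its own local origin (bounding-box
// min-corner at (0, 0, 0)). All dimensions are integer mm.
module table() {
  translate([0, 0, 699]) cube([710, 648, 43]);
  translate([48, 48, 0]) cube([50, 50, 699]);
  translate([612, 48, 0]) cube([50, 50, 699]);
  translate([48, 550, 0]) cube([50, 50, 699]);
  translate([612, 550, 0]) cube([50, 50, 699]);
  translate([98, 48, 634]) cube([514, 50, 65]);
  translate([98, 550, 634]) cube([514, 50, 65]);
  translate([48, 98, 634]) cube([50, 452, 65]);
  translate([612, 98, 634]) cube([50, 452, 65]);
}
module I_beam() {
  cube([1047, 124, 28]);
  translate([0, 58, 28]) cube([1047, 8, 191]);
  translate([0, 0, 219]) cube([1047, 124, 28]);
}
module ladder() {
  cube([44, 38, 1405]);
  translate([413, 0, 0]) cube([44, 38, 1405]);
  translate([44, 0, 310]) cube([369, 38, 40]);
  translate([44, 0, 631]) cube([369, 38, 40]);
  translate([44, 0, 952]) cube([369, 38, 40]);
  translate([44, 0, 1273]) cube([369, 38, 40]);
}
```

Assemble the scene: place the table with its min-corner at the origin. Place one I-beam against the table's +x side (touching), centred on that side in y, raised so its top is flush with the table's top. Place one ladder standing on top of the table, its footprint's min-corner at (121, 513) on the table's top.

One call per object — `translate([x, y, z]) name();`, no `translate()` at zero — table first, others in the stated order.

table();
translate([710, 262, 495]) I_beam();
translate([121, 513, 742]) ladder();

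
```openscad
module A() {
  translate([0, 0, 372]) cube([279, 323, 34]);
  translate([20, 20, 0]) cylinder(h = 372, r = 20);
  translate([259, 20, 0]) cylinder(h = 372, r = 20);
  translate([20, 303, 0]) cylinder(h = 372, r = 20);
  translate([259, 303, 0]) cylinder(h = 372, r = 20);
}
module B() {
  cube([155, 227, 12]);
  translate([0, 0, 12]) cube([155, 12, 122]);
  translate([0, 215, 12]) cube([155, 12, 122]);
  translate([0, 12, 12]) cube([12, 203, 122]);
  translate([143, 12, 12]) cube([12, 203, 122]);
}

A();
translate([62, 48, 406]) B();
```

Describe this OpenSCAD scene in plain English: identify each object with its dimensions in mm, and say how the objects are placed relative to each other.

A is a four-legged stool. The seat is a 279×323×34 mm slab whose top surface is at z = 406 mm; four round legs, each 40 mm in diameter, run from the floor (z = 0) to the underside of the seat, each leg's axis is inset half a diameter from the nearest pair of seat edges (so the leg's bounding box is flush with the corner).

B is an open storage box with external size 155×227×134 mm and wall thickness 12 mm (the base is also 12 mm thick). The base covers the whole footprint; the four walls stand on the base, with the y-facing walls full-width and the x-facing walls fitting between their inner faces.

The open box is on top of the stool, centred.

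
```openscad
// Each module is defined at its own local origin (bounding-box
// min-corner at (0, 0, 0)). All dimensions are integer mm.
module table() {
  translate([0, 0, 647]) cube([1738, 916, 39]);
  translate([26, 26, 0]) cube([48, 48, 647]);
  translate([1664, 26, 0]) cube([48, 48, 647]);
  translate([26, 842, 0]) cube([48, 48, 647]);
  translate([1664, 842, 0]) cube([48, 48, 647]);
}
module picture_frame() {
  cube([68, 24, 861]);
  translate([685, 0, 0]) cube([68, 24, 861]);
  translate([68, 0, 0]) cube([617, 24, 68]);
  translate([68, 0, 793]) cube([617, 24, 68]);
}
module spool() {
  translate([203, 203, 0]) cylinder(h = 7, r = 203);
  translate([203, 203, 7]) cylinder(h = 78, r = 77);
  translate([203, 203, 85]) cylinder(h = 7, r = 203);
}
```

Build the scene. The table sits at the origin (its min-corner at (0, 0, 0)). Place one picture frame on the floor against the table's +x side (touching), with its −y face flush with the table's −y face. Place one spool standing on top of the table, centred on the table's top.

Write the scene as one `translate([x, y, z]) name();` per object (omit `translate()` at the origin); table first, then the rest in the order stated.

table();
translate([1738, 0, 0]) picture_frame();
translate([666, 255, 686]) spool();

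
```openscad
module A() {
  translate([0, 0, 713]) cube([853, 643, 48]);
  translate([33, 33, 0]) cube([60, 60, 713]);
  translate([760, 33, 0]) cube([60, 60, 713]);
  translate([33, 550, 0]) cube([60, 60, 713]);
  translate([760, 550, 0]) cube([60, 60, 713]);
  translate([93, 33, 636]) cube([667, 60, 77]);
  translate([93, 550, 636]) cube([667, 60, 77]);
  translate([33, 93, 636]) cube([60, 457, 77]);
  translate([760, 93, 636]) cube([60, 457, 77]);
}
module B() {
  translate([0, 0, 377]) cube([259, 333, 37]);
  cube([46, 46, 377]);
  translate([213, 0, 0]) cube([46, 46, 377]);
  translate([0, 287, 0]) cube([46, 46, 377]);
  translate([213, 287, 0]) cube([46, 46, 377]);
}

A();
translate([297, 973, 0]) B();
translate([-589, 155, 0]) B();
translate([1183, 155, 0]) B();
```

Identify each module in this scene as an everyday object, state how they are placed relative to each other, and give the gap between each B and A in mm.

Each stool's nearest face is 330 mm from the table's bounding box.

A is a table. B is a stool. Three stools sit around the table at the +y, −x, +x sides. The gap between each stool and the table is 330 mm.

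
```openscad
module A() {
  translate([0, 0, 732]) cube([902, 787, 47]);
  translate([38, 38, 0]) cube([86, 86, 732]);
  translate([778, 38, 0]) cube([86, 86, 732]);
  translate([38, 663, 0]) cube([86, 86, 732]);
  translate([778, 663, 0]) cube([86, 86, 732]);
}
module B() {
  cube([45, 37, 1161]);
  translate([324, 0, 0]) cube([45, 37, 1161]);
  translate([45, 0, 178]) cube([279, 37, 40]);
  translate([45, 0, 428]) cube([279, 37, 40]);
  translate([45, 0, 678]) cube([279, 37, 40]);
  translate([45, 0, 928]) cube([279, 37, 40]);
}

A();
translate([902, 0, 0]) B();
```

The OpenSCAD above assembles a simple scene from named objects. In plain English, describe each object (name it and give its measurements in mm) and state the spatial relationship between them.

A is a rectangular dining table. The top is 902×787×47 mm with its upper surface at z = 779 mm. It stands on four 86×86 mm square legs, each inset 38 mm from the nearest pair of top edges, running from the floor to the underside of the top.

B is a wooden ladder with two side rails of 45×37 mm section and 1161 mm height, set 369 mm apart overall. Between them run 4 rectangular rungs (37 mm deep, 40 mm thick), front faces flush with the rails' −y face. The bottom of the first rung is 178 mm above the floor and each subsequent rung is 250 mm higher than the one below.

The ladder is against the table's +x side, with their −y faces flush.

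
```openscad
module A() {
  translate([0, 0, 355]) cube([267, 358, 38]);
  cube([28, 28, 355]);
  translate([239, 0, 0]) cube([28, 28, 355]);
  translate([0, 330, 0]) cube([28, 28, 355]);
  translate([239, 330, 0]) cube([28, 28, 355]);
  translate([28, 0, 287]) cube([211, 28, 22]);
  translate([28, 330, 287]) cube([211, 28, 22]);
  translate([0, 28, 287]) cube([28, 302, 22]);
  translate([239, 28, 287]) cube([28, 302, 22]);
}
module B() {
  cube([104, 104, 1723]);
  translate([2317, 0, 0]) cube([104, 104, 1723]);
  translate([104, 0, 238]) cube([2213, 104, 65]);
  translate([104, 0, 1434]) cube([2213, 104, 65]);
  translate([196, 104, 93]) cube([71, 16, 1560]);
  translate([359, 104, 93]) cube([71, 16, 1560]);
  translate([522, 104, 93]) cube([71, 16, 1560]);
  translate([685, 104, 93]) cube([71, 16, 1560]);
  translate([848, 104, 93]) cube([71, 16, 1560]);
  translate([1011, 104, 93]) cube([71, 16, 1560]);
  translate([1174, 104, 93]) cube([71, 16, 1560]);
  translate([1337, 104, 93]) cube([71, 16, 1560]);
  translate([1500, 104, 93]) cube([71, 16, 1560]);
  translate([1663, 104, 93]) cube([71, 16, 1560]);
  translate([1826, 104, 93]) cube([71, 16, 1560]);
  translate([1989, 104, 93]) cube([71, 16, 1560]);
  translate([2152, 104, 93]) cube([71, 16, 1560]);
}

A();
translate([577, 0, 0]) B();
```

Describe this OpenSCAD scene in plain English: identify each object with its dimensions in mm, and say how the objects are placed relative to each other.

A is a four-legged stool. The seat is 267×358 mm, 38 mm thick, top at z = 393 mm. It stands on four square legs, each 28×28 mm in cross-section, from z = 0 to the seat underside, each flush with a corner of the seat. Four stretchers, 28 mm wide and 22 mm tall, connect adjacent legs with their undersides at z = 287 mm, each running between the inner faces of the legs it joins and aligned with the legs' outer faces on the other axis.

B is a fence section. Two 104×104 mm posts, 1723 mm tall, stand on the floor with a clear span of 2213 mm between their inner faces. Two horizontal rails of 104×65 mm section span the gap between the posts with their undersides at z = 238 mm and z = 1434 mm, flush with the posts' −y face. 13 pickets, each 71 mm wide, 16 mm thick and 1560 mm tall, are fixed to the +y face of the rails with their bottoms at z = 93 mm, evenly spaced across the span with equal gaps (rounded down to the nearest mm) at the −x end and between each pair — any rounding remainder accumulates at the +x end.

The fence section is on the floor beside the stool on its +x side.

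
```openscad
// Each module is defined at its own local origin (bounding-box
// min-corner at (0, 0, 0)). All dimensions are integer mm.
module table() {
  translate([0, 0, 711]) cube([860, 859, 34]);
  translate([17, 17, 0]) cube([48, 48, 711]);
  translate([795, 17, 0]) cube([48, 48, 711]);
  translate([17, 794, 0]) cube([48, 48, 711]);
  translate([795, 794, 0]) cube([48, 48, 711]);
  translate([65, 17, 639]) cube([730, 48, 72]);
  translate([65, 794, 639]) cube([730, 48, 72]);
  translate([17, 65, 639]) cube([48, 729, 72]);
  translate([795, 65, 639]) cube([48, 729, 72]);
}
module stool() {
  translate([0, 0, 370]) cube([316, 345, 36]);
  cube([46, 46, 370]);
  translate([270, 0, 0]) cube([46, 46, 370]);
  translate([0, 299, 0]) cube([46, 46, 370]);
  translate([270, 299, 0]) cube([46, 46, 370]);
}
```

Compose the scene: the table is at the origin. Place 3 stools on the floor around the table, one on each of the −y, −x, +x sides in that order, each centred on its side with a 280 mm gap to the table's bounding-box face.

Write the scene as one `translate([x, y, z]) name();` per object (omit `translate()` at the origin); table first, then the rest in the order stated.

table();
translate([272, -625, 0]) stool();
translate([-596, 257, 0]) stool();
translate([1140, 257, 0]) stool();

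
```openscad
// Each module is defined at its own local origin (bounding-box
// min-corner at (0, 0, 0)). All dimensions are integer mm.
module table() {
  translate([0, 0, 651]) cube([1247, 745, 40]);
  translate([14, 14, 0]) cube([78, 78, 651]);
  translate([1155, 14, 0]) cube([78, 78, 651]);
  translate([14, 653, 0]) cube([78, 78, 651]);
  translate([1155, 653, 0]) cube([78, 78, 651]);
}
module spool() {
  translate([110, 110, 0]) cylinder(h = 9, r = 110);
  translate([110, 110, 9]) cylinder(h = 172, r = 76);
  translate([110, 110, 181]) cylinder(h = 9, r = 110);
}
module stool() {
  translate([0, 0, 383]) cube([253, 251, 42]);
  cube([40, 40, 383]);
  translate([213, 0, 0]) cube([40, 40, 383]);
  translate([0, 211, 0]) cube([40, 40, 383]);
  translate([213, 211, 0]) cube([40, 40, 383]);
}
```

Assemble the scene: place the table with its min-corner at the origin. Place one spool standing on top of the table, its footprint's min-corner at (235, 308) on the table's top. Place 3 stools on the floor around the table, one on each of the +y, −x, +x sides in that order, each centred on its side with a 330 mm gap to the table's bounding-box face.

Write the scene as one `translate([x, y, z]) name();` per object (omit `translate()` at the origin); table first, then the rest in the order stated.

table();
translate([235, 308, 691]) spool();
translate([497, 1075, 0]) stool();
translate([-583, 247, 0]) stool();
translate([1577, 247, 0]) stool();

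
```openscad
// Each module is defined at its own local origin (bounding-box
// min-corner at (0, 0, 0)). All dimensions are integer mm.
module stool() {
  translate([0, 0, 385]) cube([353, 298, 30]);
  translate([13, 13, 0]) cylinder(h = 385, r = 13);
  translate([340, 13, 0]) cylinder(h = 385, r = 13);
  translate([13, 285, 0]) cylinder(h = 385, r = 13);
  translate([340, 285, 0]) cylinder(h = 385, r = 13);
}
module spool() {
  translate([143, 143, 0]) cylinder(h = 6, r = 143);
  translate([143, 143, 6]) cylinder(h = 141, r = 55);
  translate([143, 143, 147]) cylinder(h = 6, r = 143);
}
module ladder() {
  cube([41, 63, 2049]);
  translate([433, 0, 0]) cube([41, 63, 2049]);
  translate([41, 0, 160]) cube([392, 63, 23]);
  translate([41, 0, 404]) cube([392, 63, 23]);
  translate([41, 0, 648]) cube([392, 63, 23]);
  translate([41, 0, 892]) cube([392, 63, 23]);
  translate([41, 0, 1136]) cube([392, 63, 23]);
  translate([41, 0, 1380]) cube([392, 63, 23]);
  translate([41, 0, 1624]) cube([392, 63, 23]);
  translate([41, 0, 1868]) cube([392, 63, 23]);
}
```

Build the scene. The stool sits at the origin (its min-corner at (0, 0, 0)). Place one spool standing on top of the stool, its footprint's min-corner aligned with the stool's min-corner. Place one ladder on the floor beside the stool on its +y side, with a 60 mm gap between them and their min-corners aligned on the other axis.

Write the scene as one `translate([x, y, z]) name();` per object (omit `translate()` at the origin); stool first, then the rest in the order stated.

stool();
translate([0, 0, 415]) spool();
translate([0, 358, 0]) ladder();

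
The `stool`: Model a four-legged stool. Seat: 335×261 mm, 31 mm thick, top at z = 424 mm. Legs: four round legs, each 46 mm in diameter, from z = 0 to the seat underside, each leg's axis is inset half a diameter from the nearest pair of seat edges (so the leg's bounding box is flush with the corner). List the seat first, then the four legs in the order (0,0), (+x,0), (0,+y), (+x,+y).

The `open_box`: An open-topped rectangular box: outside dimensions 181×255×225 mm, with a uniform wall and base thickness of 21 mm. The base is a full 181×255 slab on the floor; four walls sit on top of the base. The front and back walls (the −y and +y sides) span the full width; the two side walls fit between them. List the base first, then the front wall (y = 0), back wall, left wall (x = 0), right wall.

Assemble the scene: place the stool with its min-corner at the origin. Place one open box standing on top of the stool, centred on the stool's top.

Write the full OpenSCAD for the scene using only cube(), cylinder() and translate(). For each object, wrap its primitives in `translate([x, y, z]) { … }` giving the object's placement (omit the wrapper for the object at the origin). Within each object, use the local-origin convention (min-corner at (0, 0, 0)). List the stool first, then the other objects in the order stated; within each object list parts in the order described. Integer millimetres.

translate([0, 0, 393]) cube([335, 261, 31]);
translate([23, 23, 0]) cylinder(h = 393, r = 23);
translate([312, 23, 0]) cylinder(h = 393, r = 23);
translate([23, 238, 0]) cylinder(h = 393, r = 23);
translate([312, 238, 0]) cylinder(h = 393, r = 23);
translate([77, 3, 424]) {
  cube([181, 255, 21]);
  translate([0, 0, 21]) cube([181, 21, 204]);
  translate([0, 234, 21]) cube([181, 21, 204]);
  translate([0, 21, 21]) cube([21, 213, 204]);
  translate([160, 21, 21]) cube([21, 213, 204]);
}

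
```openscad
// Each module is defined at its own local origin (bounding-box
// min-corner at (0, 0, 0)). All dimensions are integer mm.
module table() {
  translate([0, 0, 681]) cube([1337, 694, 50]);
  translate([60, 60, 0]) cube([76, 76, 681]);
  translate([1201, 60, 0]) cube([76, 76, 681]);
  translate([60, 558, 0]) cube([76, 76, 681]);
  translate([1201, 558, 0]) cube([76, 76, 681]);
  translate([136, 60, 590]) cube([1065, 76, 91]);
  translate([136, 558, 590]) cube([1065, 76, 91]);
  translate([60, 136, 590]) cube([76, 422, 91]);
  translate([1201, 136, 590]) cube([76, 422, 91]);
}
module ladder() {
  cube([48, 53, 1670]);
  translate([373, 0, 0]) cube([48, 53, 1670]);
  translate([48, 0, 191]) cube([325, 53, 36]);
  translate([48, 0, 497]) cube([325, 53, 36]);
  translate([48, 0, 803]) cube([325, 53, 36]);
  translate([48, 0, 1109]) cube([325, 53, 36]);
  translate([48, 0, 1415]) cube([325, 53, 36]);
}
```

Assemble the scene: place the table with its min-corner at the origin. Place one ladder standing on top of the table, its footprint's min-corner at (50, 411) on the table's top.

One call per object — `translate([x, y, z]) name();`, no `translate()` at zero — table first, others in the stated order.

table();
translate([50, 411, 731]) ladder();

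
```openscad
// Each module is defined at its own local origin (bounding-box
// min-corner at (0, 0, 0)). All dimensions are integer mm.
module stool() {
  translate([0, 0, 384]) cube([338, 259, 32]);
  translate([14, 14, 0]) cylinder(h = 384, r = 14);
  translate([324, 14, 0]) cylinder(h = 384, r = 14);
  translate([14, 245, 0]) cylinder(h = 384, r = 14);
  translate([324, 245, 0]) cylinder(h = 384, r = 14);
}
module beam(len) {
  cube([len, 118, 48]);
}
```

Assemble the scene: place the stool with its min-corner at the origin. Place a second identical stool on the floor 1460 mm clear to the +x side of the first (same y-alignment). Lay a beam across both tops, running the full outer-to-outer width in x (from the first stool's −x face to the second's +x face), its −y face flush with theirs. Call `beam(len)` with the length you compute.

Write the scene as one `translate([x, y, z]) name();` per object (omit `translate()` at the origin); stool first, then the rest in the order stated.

stool();
translate([1798, 0, 0]) stool();
translate([0, 0, 416]) beam(2136);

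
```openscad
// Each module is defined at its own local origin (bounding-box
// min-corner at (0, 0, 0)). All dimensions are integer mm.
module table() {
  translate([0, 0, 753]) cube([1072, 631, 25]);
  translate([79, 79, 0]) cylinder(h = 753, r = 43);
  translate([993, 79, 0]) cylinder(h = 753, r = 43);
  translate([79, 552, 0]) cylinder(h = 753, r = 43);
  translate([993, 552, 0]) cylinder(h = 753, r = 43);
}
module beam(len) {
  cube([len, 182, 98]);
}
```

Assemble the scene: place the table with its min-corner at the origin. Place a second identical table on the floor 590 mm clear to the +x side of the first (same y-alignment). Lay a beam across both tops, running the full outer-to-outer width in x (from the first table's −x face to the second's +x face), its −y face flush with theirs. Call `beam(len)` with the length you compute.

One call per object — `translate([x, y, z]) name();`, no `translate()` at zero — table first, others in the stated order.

table();
translate([1662, 0, 0]) table();
translate([0, 0, 778]) beam(2734);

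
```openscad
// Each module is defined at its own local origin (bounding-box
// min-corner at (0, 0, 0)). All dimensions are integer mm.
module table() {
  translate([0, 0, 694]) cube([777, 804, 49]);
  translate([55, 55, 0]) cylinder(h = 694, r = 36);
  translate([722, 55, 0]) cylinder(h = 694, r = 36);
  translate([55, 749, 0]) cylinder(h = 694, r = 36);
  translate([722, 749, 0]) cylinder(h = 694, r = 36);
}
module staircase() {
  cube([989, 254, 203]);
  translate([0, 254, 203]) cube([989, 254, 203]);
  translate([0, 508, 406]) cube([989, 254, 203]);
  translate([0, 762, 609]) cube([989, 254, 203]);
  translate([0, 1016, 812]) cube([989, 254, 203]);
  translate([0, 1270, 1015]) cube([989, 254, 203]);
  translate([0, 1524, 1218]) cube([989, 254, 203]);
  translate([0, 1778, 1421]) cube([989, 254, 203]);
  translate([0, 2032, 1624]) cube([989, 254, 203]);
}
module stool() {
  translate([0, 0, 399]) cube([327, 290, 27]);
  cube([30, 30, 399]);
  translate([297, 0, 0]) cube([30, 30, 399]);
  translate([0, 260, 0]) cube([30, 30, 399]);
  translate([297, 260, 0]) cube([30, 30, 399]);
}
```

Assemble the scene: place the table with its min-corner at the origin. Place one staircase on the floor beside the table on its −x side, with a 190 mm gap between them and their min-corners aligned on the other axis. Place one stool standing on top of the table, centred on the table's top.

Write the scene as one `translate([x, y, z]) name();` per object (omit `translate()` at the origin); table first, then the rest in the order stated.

table();
translate([-1179, 0, 0]) staircase();
translate([225, 257, 743]) stool();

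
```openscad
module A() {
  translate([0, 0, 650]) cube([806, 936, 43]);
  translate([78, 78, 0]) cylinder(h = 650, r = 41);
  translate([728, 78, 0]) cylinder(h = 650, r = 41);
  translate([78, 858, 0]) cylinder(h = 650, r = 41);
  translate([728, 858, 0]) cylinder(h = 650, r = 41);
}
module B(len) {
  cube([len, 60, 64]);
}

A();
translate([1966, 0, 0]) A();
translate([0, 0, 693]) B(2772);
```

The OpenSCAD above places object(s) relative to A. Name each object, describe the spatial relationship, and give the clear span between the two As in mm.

A is a table. B is a beam. A beam spans the tops of two tables. The clear span between the two tables is 1160 mm.

Second table starts at x = 1966; first ends at x = 806; clear span = 1966 − 806 = 1160 mm.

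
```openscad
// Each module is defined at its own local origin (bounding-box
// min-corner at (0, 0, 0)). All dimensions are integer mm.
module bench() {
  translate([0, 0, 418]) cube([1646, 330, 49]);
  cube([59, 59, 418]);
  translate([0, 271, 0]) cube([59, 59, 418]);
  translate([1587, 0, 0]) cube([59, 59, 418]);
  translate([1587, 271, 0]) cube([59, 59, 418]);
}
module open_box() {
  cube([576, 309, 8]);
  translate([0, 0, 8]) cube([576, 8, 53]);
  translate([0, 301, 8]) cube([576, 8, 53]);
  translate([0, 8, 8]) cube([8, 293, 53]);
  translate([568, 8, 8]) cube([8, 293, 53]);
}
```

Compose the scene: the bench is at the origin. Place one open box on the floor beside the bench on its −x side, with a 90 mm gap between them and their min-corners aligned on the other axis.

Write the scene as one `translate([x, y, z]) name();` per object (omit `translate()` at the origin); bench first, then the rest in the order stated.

bench();
translate([-666, 0, 0]) open_box();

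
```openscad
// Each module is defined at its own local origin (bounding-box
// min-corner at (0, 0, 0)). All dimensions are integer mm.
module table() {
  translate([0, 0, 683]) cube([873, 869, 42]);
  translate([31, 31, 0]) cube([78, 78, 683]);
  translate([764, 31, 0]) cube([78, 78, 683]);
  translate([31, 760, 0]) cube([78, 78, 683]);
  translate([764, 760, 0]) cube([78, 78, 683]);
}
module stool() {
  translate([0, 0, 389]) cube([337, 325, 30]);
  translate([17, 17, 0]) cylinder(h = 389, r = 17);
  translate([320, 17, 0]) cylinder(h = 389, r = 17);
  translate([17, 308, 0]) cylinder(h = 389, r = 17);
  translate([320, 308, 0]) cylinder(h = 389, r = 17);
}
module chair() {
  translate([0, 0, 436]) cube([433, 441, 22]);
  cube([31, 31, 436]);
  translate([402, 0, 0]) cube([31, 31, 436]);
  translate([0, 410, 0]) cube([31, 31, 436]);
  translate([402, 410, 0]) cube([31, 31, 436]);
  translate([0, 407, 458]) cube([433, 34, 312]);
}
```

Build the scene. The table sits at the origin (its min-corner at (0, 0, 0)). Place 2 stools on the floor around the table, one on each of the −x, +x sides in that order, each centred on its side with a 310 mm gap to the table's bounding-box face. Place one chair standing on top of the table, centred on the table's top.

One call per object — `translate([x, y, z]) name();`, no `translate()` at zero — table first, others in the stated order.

table();
translate([-647, 272, 0]) stool();
translate([1183, 272, 0]) stool();
translate([220, 214, 725]) chair();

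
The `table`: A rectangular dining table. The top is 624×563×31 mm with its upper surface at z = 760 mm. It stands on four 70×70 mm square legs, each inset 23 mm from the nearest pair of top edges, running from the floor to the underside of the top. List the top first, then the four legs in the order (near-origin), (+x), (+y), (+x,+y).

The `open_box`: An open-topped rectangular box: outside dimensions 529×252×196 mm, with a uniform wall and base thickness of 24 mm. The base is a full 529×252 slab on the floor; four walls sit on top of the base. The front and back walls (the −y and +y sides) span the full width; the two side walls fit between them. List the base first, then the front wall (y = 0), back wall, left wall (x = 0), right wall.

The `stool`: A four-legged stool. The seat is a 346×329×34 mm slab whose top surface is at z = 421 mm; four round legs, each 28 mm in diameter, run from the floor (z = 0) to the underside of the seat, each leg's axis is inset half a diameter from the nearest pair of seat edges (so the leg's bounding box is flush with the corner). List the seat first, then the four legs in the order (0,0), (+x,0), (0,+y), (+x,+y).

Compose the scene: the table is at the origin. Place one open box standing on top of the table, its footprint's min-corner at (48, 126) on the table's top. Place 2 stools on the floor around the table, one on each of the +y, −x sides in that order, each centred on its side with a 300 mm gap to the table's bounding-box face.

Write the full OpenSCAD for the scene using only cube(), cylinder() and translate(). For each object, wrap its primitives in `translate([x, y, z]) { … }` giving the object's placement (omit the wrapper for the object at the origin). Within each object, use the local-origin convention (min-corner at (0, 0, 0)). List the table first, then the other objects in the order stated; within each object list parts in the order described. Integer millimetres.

translate([0, 0, 729]) cube([624, 563, 31]);
translate([23, 23, 0]) cube([70, 70, 729]);
translate([531, 23, 0]) cube([70, 70, 729]);
translate([23, 470, 0]) cube([70, 70, 729]);
translate([531, 470, 0]) cube([70, 70, 729]);
translate([48, 126, 760]) {
  cube([529, 252, 24]);
  translate([0, 0, 24]) cube([529, 24, 172]);
  translate([0, 228, 24]) cube([529, 24, 172]);
  translate([0, 24, 24]) cube([24, 204, 172]);
  translate([505, 24, 24]) cube([24, 204, 172]);
}
translate([139, 863, 0]) {
  translate([0, 0, 387]) cube([346, 329, 34]);
  translate([14, 14, 0]) cylinder(h = 387, r = 14);
  translate([332, 14, 0]) cylinder(h = 387, r = 14);
  translate([14, 315, 0]) cylinder(h = 387, r = 14);
  translate([332, 315, 0]) cylinder(h = 387, r = 14);
}
translate([-646, 117, 0]) {
  translate([0, 0, 387]) cube([346, 329, 34]);
  translate([14, 14, 0]) cylinder(h = 387, r = 14);
  translate([332, 14, 0]) cylinder(h = 387, r = 14);
  translate([14, 315, 0]) cylinder(h = 387, r = 14);
  translate([332, 315, 0]) cylinder(h = 387, r = 14);
}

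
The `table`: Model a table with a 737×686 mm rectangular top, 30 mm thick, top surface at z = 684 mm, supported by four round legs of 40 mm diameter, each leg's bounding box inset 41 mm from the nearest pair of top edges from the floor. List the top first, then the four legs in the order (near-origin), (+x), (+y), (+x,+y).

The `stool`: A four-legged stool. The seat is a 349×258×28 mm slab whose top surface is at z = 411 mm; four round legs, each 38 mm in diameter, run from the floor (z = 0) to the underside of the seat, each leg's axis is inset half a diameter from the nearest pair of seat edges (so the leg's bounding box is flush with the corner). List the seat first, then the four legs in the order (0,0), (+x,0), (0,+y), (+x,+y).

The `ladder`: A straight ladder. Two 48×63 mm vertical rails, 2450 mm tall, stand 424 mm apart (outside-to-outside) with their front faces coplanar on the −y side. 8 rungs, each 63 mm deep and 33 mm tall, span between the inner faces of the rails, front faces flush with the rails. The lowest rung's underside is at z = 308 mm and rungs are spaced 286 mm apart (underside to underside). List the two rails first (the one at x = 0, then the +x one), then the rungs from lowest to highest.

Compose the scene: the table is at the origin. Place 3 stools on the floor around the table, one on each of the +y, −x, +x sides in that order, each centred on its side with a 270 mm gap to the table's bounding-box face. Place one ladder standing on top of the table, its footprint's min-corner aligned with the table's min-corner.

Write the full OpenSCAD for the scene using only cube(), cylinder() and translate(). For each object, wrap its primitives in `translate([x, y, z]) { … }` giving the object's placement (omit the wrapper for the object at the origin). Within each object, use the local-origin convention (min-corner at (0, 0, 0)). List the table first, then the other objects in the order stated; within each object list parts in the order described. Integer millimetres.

translate([0, 0, 654]) cube([737, 686, 30]);
translate([61, 61, 0]) cylinder(h = 654, r = 20);
translate([676, 61, 0]) cylinder(h = 654, r = 20);
translate([61, 625, 0]) cylinder(h = 654, r = 20);
translate([676, 625, 0]) cylinder(h = 654, r = 20);
translate([194, 956, 0]) {
  translate([0, 0, 383]) cube([349, 258, 28]);
  translate([19, 19, 0]) cylinder(h = 383, r = 19);
  translate([330, 19, 0]) cylinder(h = 383, r = 19);
  translate([19, 239, 0]) cylinder(h = 383, r = 19);
  translate([330, 239, 0]) cylinder(h = 383, r = 19);
}
translate([-619, 214, 0]) {
  translate([0, 0, 383]) cube([349, 258, 28]);
  translate([19, 19, 0]) cylinder(h = 383, r = 19);
  translate([330, 19, 0]) cylinder(h = 383, r = 19);
  translate([19, 239, 0]) cylinder(h = 383, r = 19);
  translate([330, 239, 0]) cylinder(h = 383, r = 19);
}
translate([1007, 214, 0]) {
  translate([0, 0, 383]) cube([349, 258, 28]);
  translate([19, 19, 0]) cylinder(h = 383, r = 19);
  translate([330, 19, 0]) cylinder(h = 383, r = 19);
  translate([19, 239, 0]) cylinder(h = 383, r = 19);
  translate([330, 239, 0]) cylinder(h = 383, r = 19);
}
translate([0, 0, 684]) {
  cube([48, 63, 2450]);
  translate([376, 0, 0]) cube([48, 63, 2450]);
  translate([48, 0, 308]) cube([328, 63, 33]);
  translate([48, 0, 594]) cube([328, 63, 33]);
  translate([48, 0, 880]) cube([328, 63, 33]);
  translate([48, 0, 1166]) cube([328, 63, 33]);
  translate([48, 0, 1452]) cube([328, 63, 33]);
  translate([48, 0, 1738]) cube([328, 63, 33]);
  translate([48, 0, 2024]) cube([328, 63, 33]);
  translate([48, 0, 2310]) cube([328, 63, 33]);
}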